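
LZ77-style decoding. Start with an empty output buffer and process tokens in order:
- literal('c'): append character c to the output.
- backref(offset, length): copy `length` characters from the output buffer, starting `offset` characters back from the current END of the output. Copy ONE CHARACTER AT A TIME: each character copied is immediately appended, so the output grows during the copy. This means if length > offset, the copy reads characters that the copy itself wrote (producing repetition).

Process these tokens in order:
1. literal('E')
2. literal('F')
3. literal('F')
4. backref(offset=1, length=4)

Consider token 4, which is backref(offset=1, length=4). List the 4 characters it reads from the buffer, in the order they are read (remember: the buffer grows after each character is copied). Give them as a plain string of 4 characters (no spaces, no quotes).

Token 1: literal('E'). Output: "E"
Token 2: literal('F'). Output: "EF"
Token 3: literal('F'). Output: "EFF"
Token 4: backref(off=1, len=4). Buffer before: "EFF" (len 3)
  byte 1: read out[2]='F', append. Buffer now: "EFFF"
  byte 2: read out[3]='F', append. Buffer now: "EFFFF"
  byte 3: read out[4]='F', append. Buffer now: "EFFFFF"
  byte 4: read out[5]='F', append. Buffer now: "EFFFFFF"

Answer: FFFF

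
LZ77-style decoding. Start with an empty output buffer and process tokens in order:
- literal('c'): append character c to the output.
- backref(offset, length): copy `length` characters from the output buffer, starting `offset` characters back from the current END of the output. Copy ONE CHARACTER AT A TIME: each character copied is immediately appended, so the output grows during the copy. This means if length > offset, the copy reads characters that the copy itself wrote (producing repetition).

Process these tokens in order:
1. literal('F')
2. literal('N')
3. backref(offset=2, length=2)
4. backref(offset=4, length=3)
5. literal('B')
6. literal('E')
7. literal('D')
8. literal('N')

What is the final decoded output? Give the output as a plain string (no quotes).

Answer: FNFNFNFBEDN

Derivation:
Token 1: literal('F'). Output: "F"
Token 2: literal('N'). Output: "FN"
Token 3: backref(off=2, len=2). Copied 'FN' from pos 0. Output: "FNFN"
Token 4: backref(off=4, len=3). Copied 'FNF' from pos 0. Output: "FNFNFNF"
Token 5: literal('B'). Output: "FNFNFNFB"
Token 6: literal('E'). Output: "FNFNFNFBE"
Token 7: literal('D'). Output: "FNFNFNFBED"
Token 8: literal('N'). Output: "FNFNFNFBEDN"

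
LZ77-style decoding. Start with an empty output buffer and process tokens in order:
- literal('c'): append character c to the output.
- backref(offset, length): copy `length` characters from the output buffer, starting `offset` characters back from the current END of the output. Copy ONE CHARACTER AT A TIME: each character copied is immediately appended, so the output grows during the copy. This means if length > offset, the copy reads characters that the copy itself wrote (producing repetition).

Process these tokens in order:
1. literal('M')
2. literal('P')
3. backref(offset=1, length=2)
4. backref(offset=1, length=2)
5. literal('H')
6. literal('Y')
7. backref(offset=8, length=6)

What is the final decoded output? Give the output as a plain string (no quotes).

Token 1: literal('M'). Output: "M"
Token 2: literal('P'). Output: "MP"
Token 3: backref(off=1, len=2) (overlapping!). Copied 'PP' from pos 1. Output: "MPPP"
Token 4: backref(off=1, len=2) (overlapping!). Copied 'PP' from pos 3. Output: "MPPPPP"
Token 5: literal('H'). Output: "MPPPPPH"
Token 6: literal('Y'). Output: "MPPPPPHY"
Token 7: backref(off=8, len=6). Copied 'MPPPPP' from pos 0. Output: "MPPPPPHYMPPPPP"

Answer: MPPPPPHYMPPPPP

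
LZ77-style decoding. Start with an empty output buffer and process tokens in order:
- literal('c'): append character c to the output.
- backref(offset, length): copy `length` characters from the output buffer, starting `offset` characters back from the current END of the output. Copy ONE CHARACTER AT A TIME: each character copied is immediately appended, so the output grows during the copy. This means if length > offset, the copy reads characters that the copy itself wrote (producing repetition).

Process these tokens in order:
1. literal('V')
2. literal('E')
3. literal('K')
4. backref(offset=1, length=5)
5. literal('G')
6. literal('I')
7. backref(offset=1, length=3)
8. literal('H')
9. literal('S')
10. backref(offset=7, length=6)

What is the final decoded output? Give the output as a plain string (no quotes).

Token 1: literal('V'). Output: "V"
Token 2: literal('E'). Output: "VE"
Token 3: literal('K'). Output: "VEK"
Token 4: backref(off=1, len=5) (overlapping!). Copied 'KKKKK' from pos 2. Output: "VEKKKKKK"
Token 5: literal('G'). Output: "VEKKKKKKG"
Token 6: literal('I'). Output: "VEKKKKKKGI"
Token 7: backref(off=1, len=3) (overlapping!). Copied 'III' from pos 9. Output: "VEKKKKKKGIIII"
Token 8: literal('H'). Output: "VEKKKKKKGIIIIH"
Token 9: literal('S'). Output: "VEKKKKKKGIIIIHS"
Token 10: backref(off=7, len=6). Copied 'GIIIIH' from pos 8. Output: "VEKKKKKKGIIIIHSGIIIIH"

Answer: VEKKKKKKGIIIIHSGIIIIH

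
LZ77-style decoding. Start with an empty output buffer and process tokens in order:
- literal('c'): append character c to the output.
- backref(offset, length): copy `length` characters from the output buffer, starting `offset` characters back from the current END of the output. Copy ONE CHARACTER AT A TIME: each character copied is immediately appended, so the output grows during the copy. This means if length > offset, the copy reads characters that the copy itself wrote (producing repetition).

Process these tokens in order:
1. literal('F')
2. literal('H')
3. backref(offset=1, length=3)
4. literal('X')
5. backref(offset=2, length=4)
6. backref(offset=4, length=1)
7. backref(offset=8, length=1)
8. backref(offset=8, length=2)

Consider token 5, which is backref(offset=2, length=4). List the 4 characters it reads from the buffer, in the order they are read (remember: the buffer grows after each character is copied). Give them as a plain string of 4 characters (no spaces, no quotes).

Answer: HXHX

Derivation:
Token 1: literal('F'). Output: "F"
Token 2: literal('H'). Output: "FH"
Token 3: backref(off=1, len=3) (overlapping!). Copied 'HHH' from pos 1. Output: "FHHHH"
Token 4: literal('X'). Output: "FHHHHX"
Token 5: backref(off=2, len=4). Buffer before: "FHHHHX" (len 6)
  byte 1: read out[4]='H', append. Buffer now: "FHHHHXH"
  byte 2: read out[5]='X', append. Buffer now: "FHHHHXHX"
  byte 3: read out[6]='H', append. Buffer now: "FHHHHXHXH"
  byte 4: read out[7]='X', append. Buffer now: "FHHHHXHXHX"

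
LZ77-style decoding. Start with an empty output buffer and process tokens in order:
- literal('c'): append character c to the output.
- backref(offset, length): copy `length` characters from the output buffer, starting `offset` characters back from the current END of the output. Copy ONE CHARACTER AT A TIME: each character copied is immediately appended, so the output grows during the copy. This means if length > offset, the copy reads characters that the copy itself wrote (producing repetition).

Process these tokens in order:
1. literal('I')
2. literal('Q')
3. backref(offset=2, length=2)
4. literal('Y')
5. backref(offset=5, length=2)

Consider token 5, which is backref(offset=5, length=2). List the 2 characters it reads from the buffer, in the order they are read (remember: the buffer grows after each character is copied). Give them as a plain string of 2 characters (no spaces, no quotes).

Token 1: literal('I'). Output: "I"
Token 2: literal('Q'). Output: "IQ"
Token 3: backref(off=2, len=2). Copied 'IQ' from pos 0. Output: "IQIQ"
Token 4: literal('Y'). Output: "IQIQY"
Token 5: backref(off=5, len=2). Buffer before: "IQIQY" (len 5)
  byte 1: read out[0]='I', append. Buffer now: "IQIQYI"
  byte 2: read out[1]='Q', append. Buffer now: "IQIQYIQ"

Answer: IQ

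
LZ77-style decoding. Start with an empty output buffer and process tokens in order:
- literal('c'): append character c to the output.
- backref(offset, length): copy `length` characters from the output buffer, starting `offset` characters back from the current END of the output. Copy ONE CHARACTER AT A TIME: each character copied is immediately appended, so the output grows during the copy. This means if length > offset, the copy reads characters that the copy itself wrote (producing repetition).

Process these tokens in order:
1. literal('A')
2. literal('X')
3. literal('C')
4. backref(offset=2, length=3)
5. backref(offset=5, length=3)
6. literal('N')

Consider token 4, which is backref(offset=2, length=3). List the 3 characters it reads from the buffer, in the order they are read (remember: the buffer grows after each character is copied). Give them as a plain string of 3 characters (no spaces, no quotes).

Token 1: literal('A'). Output: "A"
Token 2: literal('X'). Output: "AX"
Token 3: literal('C'). Output: "AXC"
Token 4: backref(off=2, len=3). Buffer before: "AXC" (len 3)
  byte 1: read out[1]='X', append. Buffer now: "AXCX"
  byte 2: read out[2]='C', append. Buffer now: "AXCXC"
  byte 3: read out[3]='X', append. Buffer now: "AXCXCX"

Answer: XCX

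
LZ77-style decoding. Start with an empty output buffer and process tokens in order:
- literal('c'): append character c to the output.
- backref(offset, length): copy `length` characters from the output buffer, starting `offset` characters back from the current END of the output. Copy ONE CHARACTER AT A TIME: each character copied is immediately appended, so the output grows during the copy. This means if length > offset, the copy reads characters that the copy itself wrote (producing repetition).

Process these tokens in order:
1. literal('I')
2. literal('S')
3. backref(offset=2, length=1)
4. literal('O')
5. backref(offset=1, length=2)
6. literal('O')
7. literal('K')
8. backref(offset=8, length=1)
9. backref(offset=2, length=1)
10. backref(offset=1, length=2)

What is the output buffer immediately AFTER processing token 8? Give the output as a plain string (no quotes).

Token 1: literal('I'). Output: "I"
Token 2: literal('S'). Output: "IS"
Token 3: backref(off=2, len=1). Copied 'I' from pos 0. Output: "ISI"
Token 4: literal('O'). Output: "ISIO"
Token 5: backref(off=1, len=2) (overlapping!). Copied 'OO' from pos 3. Output: "ISIOOO"
Token 6: literal('O'). Output: "ISIOOOO"
Token 7: literal('K'). Output: "ISIOOOOK"
Token 8: backref(off=8, len=1). Copied 'I' from pos 0. Output: "ISIOOOOKI"

Answer: ISIOOOOKI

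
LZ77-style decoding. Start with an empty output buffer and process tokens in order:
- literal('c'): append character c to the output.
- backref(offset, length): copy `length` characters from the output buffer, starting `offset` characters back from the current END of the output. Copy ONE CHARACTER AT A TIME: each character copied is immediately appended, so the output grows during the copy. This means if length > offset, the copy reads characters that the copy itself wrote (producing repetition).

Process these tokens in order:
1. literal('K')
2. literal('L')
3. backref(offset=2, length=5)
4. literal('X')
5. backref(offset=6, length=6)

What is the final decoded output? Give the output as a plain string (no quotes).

Token 1: literal('K'). Output: "K"
Token 2: literal('L'). Output: "KL"
Token 3: backref(off=2, len=5) (overlapping!). Copied 'KLKLK' from pos 0. Output: "KLKLKLK"
Token 4: literal('X'). Output: "KLKLKLKX"
Token 5: backref(off=6, len=6). Copied 'KLKLKX' from pos 2. Output: "KLKLKLKXKLKLKX"

Answer: KLKLKLKXKLKLKX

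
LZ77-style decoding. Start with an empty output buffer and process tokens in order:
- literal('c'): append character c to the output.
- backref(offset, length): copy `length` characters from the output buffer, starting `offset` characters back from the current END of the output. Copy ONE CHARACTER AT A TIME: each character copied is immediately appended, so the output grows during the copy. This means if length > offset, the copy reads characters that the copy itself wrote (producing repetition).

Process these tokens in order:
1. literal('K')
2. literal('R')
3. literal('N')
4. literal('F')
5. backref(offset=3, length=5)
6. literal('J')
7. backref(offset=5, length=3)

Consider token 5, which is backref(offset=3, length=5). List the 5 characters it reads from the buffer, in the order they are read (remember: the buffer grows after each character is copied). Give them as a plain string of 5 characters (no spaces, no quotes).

Answer: RNFRN

Derivation:
Token 1: literal('K'). Output: "K"
Token 2: literal('R'). Output: "KR"
Token 3: literal('N'). Output: "KRN"
Token 4: literal('F'). Output: "KRNF"
Token 5: backref(off=3, len=5). Buffer before: "KRNF" (len 4)
  byte 1: read out[1]='R', append. Buffer now: "KRNFR"
  byte 2: read out[2]='N', append. Buffer now: "KRNFRN"
  byte 3: read out[3]='F', append. Buffer now: "KRNFRNF"
  byte 4: read out[4]='R', append. Buffer now: "KRNFRNFR"
  byte 5: read out[5]='N', append. Buffer now: "KRNFRNFRN"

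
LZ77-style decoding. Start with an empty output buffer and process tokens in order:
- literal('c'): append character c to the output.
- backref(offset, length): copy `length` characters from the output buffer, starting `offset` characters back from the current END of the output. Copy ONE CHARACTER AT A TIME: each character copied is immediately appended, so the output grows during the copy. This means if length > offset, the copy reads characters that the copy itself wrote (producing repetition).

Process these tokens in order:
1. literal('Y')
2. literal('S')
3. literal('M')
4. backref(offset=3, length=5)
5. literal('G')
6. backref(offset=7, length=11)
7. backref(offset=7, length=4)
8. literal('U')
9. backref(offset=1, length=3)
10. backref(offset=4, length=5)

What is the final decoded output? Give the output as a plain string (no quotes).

Token 1: literal('Y'). Output: "Y"
Token 2: literal('S'). Output: "YS"
Token 3: literal('M'). Output: "YSM"
Token 4: backref(off=3, len=5) (overlapping!). Copied 'YSMYS' from pos 0. Output: "YSMYSMYS"
Token 5: literal('G'). Output: "YSMYSMYSG"
Token 6: backref(off=7, len=11) (overlapping!). Copied 'MYSMYSGMYSM' from pos 2. Output: "YSMYSMYSGMYSMYSGMYSM"
Token 7: backref(off=7, len=4). Copied 'YSGM' from pos 13. Output: "YSMYSMYSGMYSMYSGMYSMYSGM"
Token 8: literal('U'). Output: "YSMYSMYSGMYSMYSGMYSMYSGMU"
Token 9: backref(off=1, len=3) (overlapping!). Copied 'UUU' from pos 24. Output: "YSMYSMYSGMYSMYSGMYSMYSGMUUUU"
Token 10: backref(off=4, len=5) (overlapping!). Copied 'UUUUU' from pos 24. Output: "YSMYSMYSGMYSMYSGMYSMYSGMUUUUUUUUU"

Answer: YSMYSMYSGMYSMYSGMYSMYSGMUUUUUUUUU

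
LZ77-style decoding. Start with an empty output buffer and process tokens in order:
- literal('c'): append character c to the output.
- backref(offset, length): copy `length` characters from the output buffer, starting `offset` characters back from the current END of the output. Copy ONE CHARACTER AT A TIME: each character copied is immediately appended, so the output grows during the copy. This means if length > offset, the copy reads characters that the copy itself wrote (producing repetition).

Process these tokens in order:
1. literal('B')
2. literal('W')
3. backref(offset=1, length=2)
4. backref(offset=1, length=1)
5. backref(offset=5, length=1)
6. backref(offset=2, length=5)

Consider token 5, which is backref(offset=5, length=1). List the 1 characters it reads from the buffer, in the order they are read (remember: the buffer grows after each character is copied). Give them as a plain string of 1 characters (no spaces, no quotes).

Token 1: literal('B'). Output: "B"
Token 2: literal('W'). Output: "BW"
Token 3: backref(off=1, len=2) (overlapping!). Copied 'WW' from pos 1. Output: "BWWW"
Token 4: backref(off=1, len=1). Copied 'W' from pos 3. Output: "BWWWW"
Token 5: backref(off=5, len=1). Buffer before: "BWWWW" (len 5)
  byte 1: read out[0]='B', append. Buffer now: "BWWWWB"

Answer: B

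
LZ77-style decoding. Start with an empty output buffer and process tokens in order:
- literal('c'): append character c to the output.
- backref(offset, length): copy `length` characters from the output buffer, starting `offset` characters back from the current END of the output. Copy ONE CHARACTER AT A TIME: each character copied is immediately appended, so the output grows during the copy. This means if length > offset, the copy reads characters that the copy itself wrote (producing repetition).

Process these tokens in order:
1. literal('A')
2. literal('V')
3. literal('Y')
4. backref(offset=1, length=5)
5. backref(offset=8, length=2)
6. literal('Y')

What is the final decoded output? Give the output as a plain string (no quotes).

Answer: AVYYYYYYAVY

Derivation:
Token 1: literal('A'). Output: "A"
Token 2: literal('V'). Output: "AV"
Token 3: literal('Y'). Output: "AVY"
Token 4: backref(off=1, len=5) (overlapping!). Copied 'YYYYY' from pos 2. Output: "AVYYYYYY"
Token 5: backref(off=8, len=2). Copied 'AV' from pos 0. Output: "AVYYYYYYAV"
Token 6: literal('Y'). Output: "AVYYYYYYAVY"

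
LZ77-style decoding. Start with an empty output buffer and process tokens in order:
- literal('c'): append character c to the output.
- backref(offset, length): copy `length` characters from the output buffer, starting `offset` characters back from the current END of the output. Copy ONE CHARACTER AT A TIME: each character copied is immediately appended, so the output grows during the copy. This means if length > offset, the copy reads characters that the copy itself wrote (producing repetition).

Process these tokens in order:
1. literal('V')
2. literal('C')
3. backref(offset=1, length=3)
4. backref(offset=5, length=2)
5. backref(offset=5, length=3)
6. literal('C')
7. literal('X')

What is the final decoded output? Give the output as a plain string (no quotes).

Answer: VCCCCVCCCCCX

Derivation:
Token 1: literal('V'). Output: "V"
Token 2: literal('C'). Output: "VC"
Token 3: backref(off=1, len=3) (overlapping!). Copied 'CCC' from pos 1. Output: "VCCCC"
Token 4: backref(off=5, len=2). Copied 'VC' from pos 0. Output: "VCCCCVC"
Token 5: backref(off=5, len=3). Copied 'CCC' from pos 2. Output: "VCCCCVCCCC"
Token 6: literal('C'). Output: "VCCCCVCCCCC"
Token 7: literal('X'). Output: "VCCCCVCCCCCX"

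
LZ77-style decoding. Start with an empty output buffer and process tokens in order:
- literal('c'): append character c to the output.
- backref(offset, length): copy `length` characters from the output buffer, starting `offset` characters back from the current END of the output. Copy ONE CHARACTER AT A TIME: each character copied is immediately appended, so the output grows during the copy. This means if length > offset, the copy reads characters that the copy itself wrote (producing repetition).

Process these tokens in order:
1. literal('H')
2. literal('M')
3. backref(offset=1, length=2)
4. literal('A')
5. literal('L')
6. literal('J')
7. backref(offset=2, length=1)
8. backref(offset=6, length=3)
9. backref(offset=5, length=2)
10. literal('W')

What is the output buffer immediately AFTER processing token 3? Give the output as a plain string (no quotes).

Token 1: literal('H'). Output: "H"
Token 2: literal('M'). Output: "HM"
Token 3: backref(off=1, len=2) (overlapping!). Copied 'MM' from pos 1. Output: "HMMM"

Answer: HMMM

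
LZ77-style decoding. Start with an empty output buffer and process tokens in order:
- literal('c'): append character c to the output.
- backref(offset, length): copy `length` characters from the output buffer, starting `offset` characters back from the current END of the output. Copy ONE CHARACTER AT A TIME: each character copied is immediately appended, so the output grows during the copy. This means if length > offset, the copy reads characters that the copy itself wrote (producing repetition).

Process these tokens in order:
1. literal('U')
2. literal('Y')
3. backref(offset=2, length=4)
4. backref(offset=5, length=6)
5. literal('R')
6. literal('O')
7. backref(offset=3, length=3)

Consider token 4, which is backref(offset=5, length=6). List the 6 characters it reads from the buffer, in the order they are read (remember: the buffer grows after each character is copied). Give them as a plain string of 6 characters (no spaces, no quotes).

Token 1: literal('U'). Output: "U"
Token 2: literal('Y'). Output: "UY"
Token 3: backref(off=2, len=4) (overlapping!). Copied 'UYUY' from pos 0. Output: "UYUYUY"
Token 4: backref(off=5, len=6). Buffer before: "UYUYUY" (len 6)
  byte 1: read out[1]='Y', append. Buffer now: "UYUYUYY"
  byte 2: read out[2]='U', append. Buffer now: "UYUYUYYU"
  byte 3: read out[3]='Y', append. Buffer now: "UYUYUYYUY"
  byte 4: read out[4]='U', append. Buffer now: "UYUYUYYUYU"
  byte 5: read out[5]='Y', append. Buffer now: "UYUYUYYUYUY"
  byte 6: read out[6]='Y', append. Buffer now: "UYUYUYYUYUYY"

Answer: YUYUYY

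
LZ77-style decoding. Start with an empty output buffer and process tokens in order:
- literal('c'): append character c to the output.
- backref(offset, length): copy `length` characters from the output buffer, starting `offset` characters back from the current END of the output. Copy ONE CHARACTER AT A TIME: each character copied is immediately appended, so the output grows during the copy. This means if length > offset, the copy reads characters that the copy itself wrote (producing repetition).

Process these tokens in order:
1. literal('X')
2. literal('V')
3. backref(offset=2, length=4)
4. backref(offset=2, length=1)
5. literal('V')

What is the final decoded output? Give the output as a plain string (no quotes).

Answer: XVXVXVXV

Derivation:
Token 1: literal('X'). Output: "X"
Token 2: literal('V'). Output: "XV"
Token 3: backref(off=2, len=4) (overlapping!). Copied 'XVXV' from pos 0. Output: "XVXVXV"
Token 4: backref(off=2, len=1). Copied 'X' from pos 4. Output: "XVXVXVX"
Token 5: literal('V'). Output: "XVXVXVXV"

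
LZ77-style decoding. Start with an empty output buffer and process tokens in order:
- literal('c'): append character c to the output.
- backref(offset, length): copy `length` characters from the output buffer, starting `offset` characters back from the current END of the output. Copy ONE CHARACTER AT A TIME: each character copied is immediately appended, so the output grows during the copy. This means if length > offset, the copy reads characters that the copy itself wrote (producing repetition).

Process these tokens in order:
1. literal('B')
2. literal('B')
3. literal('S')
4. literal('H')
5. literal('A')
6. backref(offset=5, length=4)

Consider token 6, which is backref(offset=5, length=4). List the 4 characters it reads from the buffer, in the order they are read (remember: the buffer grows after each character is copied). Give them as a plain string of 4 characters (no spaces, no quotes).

Answer: BBSH

Derivation:
Token 1: literal('B'). Output: "B"
Token 2: literal('B'). Output: "BB"
Token 3: literal('S'). Output: "BBS"
Token 4: literal('H'). Output: "BBSH"
Token 5: literal('A'). Output: "BBSHA"
Token 6: backref(off=5, len=4). Buffer before: "BBSHA" (len 5)
  byte 1: read out[0]='B', append. Buffer now: "BBSHAB"
  byte 2: read out[1]='B', append. Buffer now: "BBSHABB"
  byte 3: read out[2]='S', append. Buffer now: "BBSHABBS"
  byte 4: read out[3]='H', append. Buffer now: "BBSHABBSH"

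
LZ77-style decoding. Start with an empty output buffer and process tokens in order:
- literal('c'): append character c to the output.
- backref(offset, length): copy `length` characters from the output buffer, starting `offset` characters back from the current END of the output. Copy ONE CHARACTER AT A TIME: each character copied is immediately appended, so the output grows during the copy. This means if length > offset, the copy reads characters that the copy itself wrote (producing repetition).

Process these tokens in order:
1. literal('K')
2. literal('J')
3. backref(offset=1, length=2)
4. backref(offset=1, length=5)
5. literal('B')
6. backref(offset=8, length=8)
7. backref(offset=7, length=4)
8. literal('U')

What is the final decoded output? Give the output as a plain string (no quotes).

Answer: KJJJJJJJJBJJJJJJJBJJJJU

Derivation:
Token 1: literal('K'). Output: "K"
Token 2: literal('J'). Output: "KJ"
Token 3: backref(off=1, len=2) (overlapping!). Copied 'JJ' from pos 1. Output: "KJJJ"
Token 4: backref(off=1, len=5) (overlapping!). Copied 'JJJJJ' from pos 3. Output: "KJJJJJJJJ"
Token 5: literal('B'). Output: "KJJJJJJJJB"
Token 6: backref(off=8, len=8). Copied 'JJJJJJJB' from pos 2. Output: "KJJJJJJJJBJJJJJJJB"
Token 7: backref(off=7, len=4). Copied 'JJJJ' from pos 11. Output: "KJJJJJJJJBJJJJJJJBJJJJ"
Token 8: literal('U'). Output: "KJJJJJJJJBJJJJJJJBJJJJU"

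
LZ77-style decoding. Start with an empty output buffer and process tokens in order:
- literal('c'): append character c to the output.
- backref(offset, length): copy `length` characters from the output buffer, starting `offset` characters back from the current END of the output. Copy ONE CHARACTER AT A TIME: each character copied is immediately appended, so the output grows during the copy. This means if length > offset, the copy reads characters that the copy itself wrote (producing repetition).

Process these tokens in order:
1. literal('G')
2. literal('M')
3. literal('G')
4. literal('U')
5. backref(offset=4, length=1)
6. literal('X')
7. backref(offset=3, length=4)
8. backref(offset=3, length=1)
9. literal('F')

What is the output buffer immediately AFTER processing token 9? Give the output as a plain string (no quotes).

Answer: GMGUGXUGXUGF

Derivation:
Token 1: literal('G'). Output: "G"
Token 2: literal('M'). Output: "GM"
Token 3: literal('G'). Output: "GMG"
Token 4: literal('U'). Output: "GMGU"
Token 5: backref(off=4, len=1). Copied 'G' from pos 0. Output: "GMGUG"
Token 6: literal('X'). Output: "GMGUGX"
Token 7: backref(off=3, len=4) (overlapping!). Copied 'UGXU' from pos 3. Output: "GMGUGXUGXU"
Token 8: backref(off=3, len=1). Copied 'G' from pos 7. Output: "GMGUGXUGXUG"
Token 9: literal('F'). Output: "GMGUGXUGXUGF"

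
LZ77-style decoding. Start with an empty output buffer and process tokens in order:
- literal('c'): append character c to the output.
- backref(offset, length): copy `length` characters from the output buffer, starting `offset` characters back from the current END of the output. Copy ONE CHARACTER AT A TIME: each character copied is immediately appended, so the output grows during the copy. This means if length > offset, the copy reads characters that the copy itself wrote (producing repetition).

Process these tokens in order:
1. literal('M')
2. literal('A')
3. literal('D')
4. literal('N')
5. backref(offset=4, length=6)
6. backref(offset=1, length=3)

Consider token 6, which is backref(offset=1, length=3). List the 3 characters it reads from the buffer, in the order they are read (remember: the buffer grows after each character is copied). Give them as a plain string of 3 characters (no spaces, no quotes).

Token 1: literal('M'). Output: "M"
Token 2: literal('A'). Output: "MA"
Token 3: literal('D'). Output: "MAD"
Token 4: literal('N'). Output: "MADN"
Token 5: backref(off=4, len=6) (overlapping!). Copied 'MADNMA' from pos 0. Output: "MADNMADNMA"
Token 6: backref(off=1, len=3). Buffer before: "MADNMADNMA" (len 10)
  byte 1: read out[9]='A', append. Buffer now: "MADNMADNMAA"
  byte 2: read out[10]='A', append. Buffer now: "MADNMADNMAAA"
  byte 3: read out[11]='A', append. Buffer now: "MADNMADNMAAAA"

Answer: AAA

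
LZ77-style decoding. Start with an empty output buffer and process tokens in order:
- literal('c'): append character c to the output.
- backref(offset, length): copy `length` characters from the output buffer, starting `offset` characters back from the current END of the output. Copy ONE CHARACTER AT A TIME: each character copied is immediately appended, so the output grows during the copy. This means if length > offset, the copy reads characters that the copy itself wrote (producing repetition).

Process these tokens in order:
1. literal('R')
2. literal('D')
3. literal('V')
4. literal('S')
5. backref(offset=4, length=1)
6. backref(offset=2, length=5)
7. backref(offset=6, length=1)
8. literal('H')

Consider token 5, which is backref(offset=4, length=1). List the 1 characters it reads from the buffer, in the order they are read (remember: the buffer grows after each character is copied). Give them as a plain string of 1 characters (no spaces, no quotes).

Token 1: literal('R'). Output: "R"
Token 2: literal('D'). Output: "RD"
Token 3: literal('V'). Output: "RDV"
Token 4: literal('S'). Output: "RDVS"
Token 5: backref(off=4, len=1). Buffer before: "RDVS" (len 4)
  byte 1: read out[0]='R', append. Buffer now: "RDVSR"

Answer: R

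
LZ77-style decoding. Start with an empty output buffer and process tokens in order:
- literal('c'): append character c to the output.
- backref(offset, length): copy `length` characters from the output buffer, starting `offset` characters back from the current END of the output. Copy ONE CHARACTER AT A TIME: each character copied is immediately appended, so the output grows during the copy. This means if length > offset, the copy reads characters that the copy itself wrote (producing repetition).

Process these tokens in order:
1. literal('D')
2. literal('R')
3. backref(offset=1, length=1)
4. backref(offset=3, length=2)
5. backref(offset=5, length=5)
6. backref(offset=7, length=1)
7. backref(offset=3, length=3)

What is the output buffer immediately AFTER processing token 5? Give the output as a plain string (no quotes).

Token 1: literal('D'). Output: "D"
Token 2: literal('R'). Output: "DR"
Token 3: backref(off=1, len=1). Copied 'R' from pos 1. Output: "DRR"
Token 4: backref(off=3, len=2). Copied 'DR' from pos 0. Output: "DRRDR"
Token 5: backref(off=5, len=5). Copied 'DRRDR' from pos 0. Output: "DRRDRDRRDR"

Answer: DRRDRDRRDR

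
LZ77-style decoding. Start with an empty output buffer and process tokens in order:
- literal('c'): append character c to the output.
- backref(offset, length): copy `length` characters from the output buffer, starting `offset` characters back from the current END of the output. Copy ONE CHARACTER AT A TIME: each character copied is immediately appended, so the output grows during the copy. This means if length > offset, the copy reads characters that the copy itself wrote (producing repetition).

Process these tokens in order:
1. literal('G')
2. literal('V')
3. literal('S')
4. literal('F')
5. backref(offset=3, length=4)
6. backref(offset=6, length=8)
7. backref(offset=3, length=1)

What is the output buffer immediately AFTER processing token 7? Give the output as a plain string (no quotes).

Answer: GVSFVSFVSFVSFVSFV

Derivation:
Token 1: literal('G'). Output: "G"
Token 2: literal('V'). Output: "GV"
Token 3: literal('S'). Output: "GVS"
Token 4: literal('F'). Output: "GVSF"
Token 5: backref(off=3, len=4) (overlapping!). Copied 'VSFV' from pos 1. Output: "GVSFVSFV"
Token 6: backref(off=6, len=8) (overlapping!). Copied 'SFVSFVSF' from pos 2. Output: "GVSFVSFVSFVSFVSF"
Token 7: backref(off=3, len=1). Copied 'V' from pos 13. Output: "GVSFVSFVSFVSFVSFV"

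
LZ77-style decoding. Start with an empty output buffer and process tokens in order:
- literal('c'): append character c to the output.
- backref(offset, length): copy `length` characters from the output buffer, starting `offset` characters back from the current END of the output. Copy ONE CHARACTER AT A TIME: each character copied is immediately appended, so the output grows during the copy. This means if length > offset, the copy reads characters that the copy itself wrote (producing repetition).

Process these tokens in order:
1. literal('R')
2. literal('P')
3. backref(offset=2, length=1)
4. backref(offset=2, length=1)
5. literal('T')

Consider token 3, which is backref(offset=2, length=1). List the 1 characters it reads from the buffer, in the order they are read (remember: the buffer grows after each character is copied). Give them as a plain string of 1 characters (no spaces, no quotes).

Answer: R

Derivation:
Token 1: literal('R'). Output: "R"
Token 2: literal('P'). Output: "RP"
Token 3: backref(off=2, len=1). Buffer before: "RP" (len 2)
  byte 1: read out[0]='R', append. Buffer now: "RPR"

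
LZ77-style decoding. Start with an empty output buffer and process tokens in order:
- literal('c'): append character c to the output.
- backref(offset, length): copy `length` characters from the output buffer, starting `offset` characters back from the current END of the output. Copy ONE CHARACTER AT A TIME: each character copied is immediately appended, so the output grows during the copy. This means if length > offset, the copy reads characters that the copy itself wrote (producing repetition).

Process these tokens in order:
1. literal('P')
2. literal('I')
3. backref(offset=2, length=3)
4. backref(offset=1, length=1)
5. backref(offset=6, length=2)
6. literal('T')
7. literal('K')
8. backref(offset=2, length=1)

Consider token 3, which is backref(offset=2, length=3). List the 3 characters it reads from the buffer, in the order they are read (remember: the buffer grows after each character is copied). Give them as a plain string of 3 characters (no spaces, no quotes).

Token 1: literal('P'). Output: "P"
Token 2: literal('I'). Output: "PI"
Token 3: backref(off=2, len=3). Buffer before: "PI" (len 2)
  byte 1: read out[0]='P', append. Buffer now: "PIP"
  byte 2: read out[1]='I', append. Buffer now: "PIPI"
  byte 3: read out[2]='P', append. Buffer now: "PIPIP"

Answer: PIP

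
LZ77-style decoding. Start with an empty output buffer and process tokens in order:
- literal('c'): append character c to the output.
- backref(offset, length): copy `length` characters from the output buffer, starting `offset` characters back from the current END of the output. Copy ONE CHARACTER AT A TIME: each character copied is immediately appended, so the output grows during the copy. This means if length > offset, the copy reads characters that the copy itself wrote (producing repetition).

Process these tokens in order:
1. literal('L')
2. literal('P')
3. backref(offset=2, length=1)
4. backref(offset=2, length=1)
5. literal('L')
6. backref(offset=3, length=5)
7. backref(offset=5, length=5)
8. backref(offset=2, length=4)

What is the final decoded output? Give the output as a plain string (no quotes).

Token 1: literal('L'). Output: "L"
Token 2: literal('P'). Output: "LP"
Token 3: backref(off=2, len=1). Copied 'L' from pos 0. Output: "LPL"
Token 4: backref(off=2, len=1). Copied 'P' from pos 1. Output: "LPLP"
Token 5: literal('L'). Output: "LPLPL"
Token 6: backref(off=3, len=5) (overlapping!). Copied 'LPLLP' from pos 2. Output: "LPLPLLPLLP"
Token 7: backref(off=5, len=5). Copied 'LPLLP' from pos 5. Output: "LPLPLLPLLPLPLLP"
Token 8: backref(off=2, len=4) (overlapping!). Copied 'LPLP' from pos 13. Output: "LPLPLLPLLPLPLLPLPLP"

Answer: LPLPLLPLLPLPLLPLPLP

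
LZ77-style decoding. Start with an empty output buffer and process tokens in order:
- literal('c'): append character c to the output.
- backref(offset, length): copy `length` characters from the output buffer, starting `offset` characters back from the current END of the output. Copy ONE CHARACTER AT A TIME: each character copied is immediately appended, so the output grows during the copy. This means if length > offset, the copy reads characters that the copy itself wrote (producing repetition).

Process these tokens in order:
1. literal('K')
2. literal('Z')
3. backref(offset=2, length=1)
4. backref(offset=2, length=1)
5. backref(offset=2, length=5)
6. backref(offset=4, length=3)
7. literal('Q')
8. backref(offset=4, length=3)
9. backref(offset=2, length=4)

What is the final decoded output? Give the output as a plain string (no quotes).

Token 1: literal('K'). Output: "K"
Token 2: literal('Z'). Output: "KZ"
Token 3: backref(off=2, len=1). Copied 'K' from pos 0. Output: "KZK"
Token 4: backref(off=2, len=1). Copied 'Z' from pos 1. Output: "KZKZ"
Token 5: backref(off=2, len=5) (overlapping!). Copied 'KZKZK' from pos 2. Output: "KZKZKZKZK"
Token 6: backref(off=4, len=3). Copied 'ZKZ' from pos 5. Output: "KZKZKZKZKZKZ"
Token 7: literal('Q'). Output: "KZKZKZKZKZKZQ"
Token 8: backref(off=4, len=3). Copied 'ZKZ' from pos 9. Output: "KZKZKZKZKZKZQZKZ"
Token 9: backref(off=2, len=4) (overlapping!). Copied 'KZKZ' from pos 14. Output: "KZKZKZKZKZKZQZKZKZKZ"

Answer: KZKZKZKZKZKZQZKZKZKZ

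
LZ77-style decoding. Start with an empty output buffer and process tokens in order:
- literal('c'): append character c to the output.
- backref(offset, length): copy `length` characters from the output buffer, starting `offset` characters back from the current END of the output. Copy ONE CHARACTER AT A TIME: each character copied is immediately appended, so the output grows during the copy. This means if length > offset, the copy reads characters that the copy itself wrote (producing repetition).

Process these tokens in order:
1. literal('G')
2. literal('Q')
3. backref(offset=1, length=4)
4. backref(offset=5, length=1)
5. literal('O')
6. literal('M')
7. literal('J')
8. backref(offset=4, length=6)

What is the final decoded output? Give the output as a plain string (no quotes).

Answer: GQQQQQQOMJQOMJQO

Derivation:
Token 1: literal('G'). Output: "G"
Token 2: literal('Q'). Output: "GQ"
Token 3: backref(off=1, len=4) (overlapping!). Copied 'QQQQ' from pos 1. Output: "GQQQQQ"
Token 4: backref(off=5, len=1). Copied 'Q' from pos 1. Output: "GQQQQQQ"
Token 5: literal('O'). Output: "GQQQQQQO"
Token 6: literal('M'). Output: "GQQQQQQOM"
Token 7: literal('J'). Output: "GQQQQQQOMJ"
Token 8: backref(off=4, len=6) (overlapping!). Copied 'QOMJQO' from pos 6. Output: "GQQQQQQOMJQOMJQO"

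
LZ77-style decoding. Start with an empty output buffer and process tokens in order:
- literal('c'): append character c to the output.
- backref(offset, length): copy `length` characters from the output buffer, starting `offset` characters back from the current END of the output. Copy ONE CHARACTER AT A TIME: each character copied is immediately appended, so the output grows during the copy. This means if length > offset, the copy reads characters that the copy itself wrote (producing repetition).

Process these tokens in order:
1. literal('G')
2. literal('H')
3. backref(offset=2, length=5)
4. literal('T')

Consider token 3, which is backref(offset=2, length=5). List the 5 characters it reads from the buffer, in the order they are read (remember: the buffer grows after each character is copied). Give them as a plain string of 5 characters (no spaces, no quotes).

Token 1: literal('G'). Output: "G"
Token 2: literal('H'). Output: "GH"
Token 3: backref(off=2, len=5). Buffer before: "GH" (len 2)
  byte 1: read out[0]='G', append. Buffer now: "GHG"
  byte 2: read out[1]='H', append. Buffer now: "GHGH"
  byte 3: read out[2]='G', append. Buffer now: "GHGHG"
  byte 4: read out[3]='H', append. Buffer now: "GHGHGH"
  byte 5: read out[4]='G', append. Buffer now: "GHGHGHG"

Answer: GHGHG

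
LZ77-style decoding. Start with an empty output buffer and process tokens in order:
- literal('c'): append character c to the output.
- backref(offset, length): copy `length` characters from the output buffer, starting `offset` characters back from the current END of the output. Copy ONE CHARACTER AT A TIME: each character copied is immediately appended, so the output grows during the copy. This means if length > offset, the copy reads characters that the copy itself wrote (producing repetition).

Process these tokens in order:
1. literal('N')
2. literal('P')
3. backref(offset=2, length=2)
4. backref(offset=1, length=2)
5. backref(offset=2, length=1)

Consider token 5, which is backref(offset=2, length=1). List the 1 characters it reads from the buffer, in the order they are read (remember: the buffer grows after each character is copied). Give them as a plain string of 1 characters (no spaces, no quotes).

Token 1: literal('N'). Output: "N"
Token 2: literal('P'). Output: "NP"
Token 3: backref(off=2, len=2). Copied 'NP' from pos 0. Output: "NPNP"
Token 4: backref(off=1, len=2) (overlapping!). Copied 'PP' from pos 3. Output: "NPNPPP"
Token 5: backref(off=2, len=1). Buffer before: "NPNPPP" (len 6)
  byte 1: read out[4]='P', append. Buffer now: "NPNPPPP"

Answer: P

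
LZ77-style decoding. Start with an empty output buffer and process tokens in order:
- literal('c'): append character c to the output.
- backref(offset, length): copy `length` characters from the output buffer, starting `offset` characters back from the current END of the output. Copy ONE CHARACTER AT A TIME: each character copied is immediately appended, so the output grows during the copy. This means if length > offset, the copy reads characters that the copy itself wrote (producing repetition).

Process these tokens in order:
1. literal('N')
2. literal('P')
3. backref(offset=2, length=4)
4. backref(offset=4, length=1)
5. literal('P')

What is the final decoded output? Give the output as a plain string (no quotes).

Token 1: literal('N'). Output: "N"
Token 2: literal('P'). Output: "NP"
Token 3: backref(off=2, len=4) (overlapping!). Copied 'NPNP' from pos 0. Output: "NPNPNP"
Token 4: backref(off=4, len=1). Copied 'N' from pos 2. Output: "NPNPNPN"
Token 5: literal('P'). Output: "NPNPNPNP"

Answer: NPNPNPNP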